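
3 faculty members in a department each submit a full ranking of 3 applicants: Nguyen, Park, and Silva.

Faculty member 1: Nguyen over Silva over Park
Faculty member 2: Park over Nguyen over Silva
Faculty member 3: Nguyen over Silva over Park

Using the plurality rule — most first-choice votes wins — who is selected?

Nguyen

First-place vote totals:
  Nguyen: 2
  Park: 1
  Silva: 0
Nguyen has the most first-place votes.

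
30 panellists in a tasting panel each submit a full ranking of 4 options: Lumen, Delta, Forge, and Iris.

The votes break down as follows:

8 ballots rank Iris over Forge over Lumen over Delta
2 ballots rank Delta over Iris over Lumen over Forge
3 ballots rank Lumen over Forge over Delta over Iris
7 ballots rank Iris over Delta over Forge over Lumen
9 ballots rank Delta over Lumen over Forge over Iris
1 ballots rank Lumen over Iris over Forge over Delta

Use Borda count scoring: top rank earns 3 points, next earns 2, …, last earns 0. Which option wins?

Borda scores:
  Lumen: 8·1 + 2·1 + 3·3 + 7·0 + 9·2 + 3 = 40
  Delta: 8·0 + 2·3 + 3·1 + 7·2 + 9·3 + 0 = 50
  Forge: 8·2 + 2·0 + 3·2 + 7·1 + 9·1 + 1 = 39
  Iris: 8·3 + 2·2 + 3·0 + 7·3 + 9·0 + 2 = 51
Iris has the highest total.

Iris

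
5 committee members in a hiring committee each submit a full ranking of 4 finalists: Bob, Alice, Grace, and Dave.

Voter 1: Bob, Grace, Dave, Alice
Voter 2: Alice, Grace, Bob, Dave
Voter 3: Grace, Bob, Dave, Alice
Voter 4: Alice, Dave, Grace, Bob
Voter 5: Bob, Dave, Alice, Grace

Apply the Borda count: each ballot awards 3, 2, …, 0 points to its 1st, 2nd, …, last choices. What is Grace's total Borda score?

Borda scores:
  Bob: 3 + 1 + 2 + 0 + 3 = 9
  Alice: 0 + 3 + 0 + 3 + 1 = 7
  Grace: 2 + 2 + 3 + 1 + 0 = 8
  Dave: 1 + 0 + 1 + 2 + 2 = 6

8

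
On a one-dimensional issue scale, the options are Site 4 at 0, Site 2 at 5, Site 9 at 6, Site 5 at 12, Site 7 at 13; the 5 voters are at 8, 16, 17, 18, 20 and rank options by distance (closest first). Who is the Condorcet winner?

Site 7

With single-peaked preferences on a line, the Condorcet winner is the candidate closest to the median voter.
The median voter (position 17) is closest to Site 7 at 13.
Check: Site 7 vs Site 4 — voters closer to Site 7: 5 of 5.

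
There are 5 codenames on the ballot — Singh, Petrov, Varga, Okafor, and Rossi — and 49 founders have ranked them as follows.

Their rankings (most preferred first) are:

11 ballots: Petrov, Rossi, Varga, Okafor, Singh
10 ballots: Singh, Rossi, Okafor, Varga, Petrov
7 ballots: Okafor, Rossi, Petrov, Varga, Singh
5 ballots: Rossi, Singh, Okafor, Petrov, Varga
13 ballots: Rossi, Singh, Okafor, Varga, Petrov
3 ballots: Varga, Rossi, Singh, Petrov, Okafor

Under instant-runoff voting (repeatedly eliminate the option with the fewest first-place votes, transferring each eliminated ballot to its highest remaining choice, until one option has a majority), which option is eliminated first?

Varga

Round 1: Rossi 18, Petrov 11, Singh 10, Okafor 7, Varga 3. Varga has the fewest and is eliminated.
Round 2: Rossi 21, Petrov 11, Singh 10, Okafor 7. Okafor has the fewest and is eliminated.
Round 3: Rossi 28, Petrov 11, Singh 10. Rossi has a majority.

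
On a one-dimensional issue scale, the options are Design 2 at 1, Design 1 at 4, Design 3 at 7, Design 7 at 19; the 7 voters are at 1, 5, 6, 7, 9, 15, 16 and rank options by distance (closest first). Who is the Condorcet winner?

With single-peaked preferences on a line, the Condorcet winner is the candidate closest to the median voter.
The median voter (position 7) is closest to Design 3 at 7.
Check: Design 3 vs Design 1 — voters closer to Design 3: 5 of 7.

Design 3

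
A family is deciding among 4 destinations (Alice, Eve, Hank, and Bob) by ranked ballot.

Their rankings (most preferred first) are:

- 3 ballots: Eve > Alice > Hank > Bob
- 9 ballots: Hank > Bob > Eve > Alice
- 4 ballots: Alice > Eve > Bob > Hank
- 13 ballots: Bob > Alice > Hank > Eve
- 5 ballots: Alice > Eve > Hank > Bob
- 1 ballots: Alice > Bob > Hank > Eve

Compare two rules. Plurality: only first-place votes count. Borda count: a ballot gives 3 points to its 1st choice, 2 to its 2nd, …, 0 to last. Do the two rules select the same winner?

Plurality first-place counts: Alice 10, Eve 3, Hank 9, Bob 13 → Bob.
Borda totals: Alice 62, Eve 36, Hank 49, Bob 63 → Bob.
The two rules agree on Bob.

Yes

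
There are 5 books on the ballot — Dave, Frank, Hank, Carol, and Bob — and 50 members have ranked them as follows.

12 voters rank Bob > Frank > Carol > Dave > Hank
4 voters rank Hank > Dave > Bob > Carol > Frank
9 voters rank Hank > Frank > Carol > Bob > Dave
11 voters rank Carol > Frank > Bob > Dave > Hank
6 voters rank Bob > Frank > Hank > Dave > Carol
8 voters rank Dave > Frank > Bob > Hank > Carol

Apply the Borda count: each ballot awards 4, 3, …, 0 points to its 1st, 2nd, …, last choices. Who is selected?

Borda scores:
  Dave: 12·1 + 4·3 + 9·0 + 11·1 + 6·1 + 8·4 = 73
  Frank: 12·3 + 4·0 + 9·3 + 11·3 + 6·3 + 8·3 = 138
  Hank: 12·0 + 4·4 + 9·4 + 11·0 + 6·2 + 8·1 = 72
  Carol: 12·2 + 4·1 + 9·2 + 11·4 + 6·0 + 8·0 = 90
  Bob: 12·4 + 4·2 + 9·1 + 11·2 + 6·4 + 8·2 = 127
Frank has the highest total.

Frank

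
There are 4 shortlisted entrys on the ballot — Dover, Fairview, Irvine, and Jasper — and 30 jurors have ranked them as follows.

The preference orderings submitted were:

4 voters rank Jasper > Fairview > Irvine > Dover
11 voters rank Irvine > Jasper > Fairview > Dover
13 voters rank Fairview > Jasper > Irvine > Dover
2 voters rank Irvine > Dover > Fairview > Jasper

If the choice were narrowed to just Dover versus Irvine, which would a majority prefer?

Irvine

Ballots ranking Dover above Irvine: 0.
Ballots ranking Irvine above Dover: 4+11+13+2 = 30.
Irvine wins the head-to-head, 30–0.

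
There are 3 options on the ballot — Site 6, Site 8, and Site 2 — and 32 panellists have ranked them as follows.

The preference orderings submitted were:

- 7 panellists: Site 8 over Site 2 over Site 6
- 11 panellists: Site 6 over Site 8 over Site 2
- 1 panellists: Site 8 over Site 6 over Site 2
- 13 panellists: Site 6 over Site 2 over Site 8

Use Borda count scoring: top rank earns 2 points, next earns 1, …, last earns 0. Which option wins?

Borda scores:
  Site 6: 7·0 + 11·2 + 1 + 13·2 = 49
  Site 8: 7·2 + 11·1 + 2 + 13·0 = 27
  Site 2: 7·1 + 11·0 + 0 + 13·1 = 20
Site 6 has the highest total.

Site 6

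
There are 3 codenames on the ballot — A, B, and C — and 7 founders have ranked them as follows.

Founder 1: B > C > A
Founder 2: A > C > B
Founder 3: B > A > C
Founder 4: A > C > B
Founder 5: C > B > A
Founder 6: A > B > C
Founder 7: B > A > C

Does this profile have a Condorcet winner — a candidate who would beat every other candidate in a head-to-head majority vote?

Yes

Head-to-head results (7 voters total):
A vs B: B wins 4–3.
A vs C: A wins 5–2.
B vs C: B wins 4–3.
B beats each rival — A (4–3), C (4–3) — so B is the Condorcet winner.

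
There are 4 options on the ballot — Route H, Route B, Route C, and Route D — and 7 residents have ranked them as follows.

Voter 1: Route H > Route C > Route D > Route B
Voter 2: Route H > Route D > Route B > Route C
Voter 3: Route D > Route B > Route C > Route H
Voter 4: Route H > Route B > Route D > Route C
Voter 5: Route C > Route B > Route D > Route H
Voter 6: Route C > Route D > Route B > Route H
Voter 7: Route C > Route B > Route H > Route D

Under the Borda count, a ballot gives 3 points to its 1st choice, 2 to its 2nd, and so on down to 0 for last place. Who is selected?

Route C

Borda scores:
  Route H: 3 + 3 + 0 + 3 + 0 + 0 + 1 = 10
  Route B: 0 + 1 + 2 + 2 + 2 + 1 + 2 = 10
  Route C: 2 + 0 + 1 + 0 + 3 + 3 + 3 = 12
  Route D: 1 + 2 + 3 + 1 + 1 + 2 + 0 = 10
Route C has the highest total.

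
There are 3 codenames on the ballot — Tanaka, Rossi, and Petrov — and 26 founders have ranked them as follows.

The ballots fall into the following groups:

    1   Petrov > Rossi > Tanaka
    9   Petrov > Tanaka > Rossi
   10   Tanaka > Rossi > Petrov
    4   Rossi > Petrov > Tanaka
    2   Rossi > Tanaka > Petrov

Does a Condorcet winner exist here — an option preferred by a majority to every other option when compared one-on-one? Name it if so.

There is no Condorcet winner

Head-to-head results (26 voters total):
Tanaka vs Rossi: Tanaka wins 19–7.
Tanaka vs Petrov: Petrov wins 14–12.
Rossi vs Petrov: Rossi wins 16–10.
No candidate beats all others: Tanaka beats Rossi beats Petrov beats Tanaka, a majority cycle.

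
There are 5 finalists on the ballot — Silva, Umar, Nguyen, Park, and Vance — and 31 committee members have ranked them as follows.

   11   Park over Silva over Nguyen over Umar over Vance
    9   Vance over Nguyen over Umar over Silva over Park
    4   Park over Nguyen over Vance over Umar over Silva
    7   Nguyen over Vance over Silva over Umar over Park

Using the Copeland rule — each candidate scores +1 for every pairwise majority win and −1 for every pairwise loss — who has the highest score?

Pairwise results:
  Silva vs Umar: Silva wins 18–13.
  Silva vs Nguyen: Nguyen wins 20–11.
  Silva vs Park: Silva wins 16–15.
  Silva vs Vance: Vance wins 20–11.
  Umar vs Nguyen: Nguyen wins 31–0.
  Umar vs Park: Umar wins 16–15.
  Umar vs Vance: Vance wins 20–11.
  Nguyen vs Park: Nguyen wins 16–15.
  Nguyen vs Vance: Nguyen wins 22–9.
  Park vs Vance: Vance wins 16–15.
Copeland scores (wins − losses):
  Silva: 2 − 2 = 0
  Umar: 1 − 3 = -2
  Nguyen: 4 − 0 = 4
  Park: 0 − 4 = -4
  Vance: 3 − 1 = 2
Nguyen has the best Copeland score.

Nguyen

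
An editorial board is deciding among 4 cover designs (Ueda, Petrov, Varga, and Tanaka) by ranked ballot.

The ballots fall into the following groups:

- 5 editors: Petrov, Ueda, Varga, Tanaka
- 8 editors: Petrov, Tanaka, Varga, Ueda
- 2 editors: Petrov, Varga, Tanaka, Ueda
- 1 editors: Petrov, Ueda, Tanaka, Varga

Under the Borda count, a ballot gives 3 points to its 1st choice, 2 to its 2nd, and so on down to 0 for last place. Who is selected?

Borda scores:
  Ueda: 5·2 + 8·0 + 2·0 + 2 = 12
  Petrov: 5·3 + 8·3 + 2·3 + 3 = 48
  Varga: 5·1 + 8·1 + 2·2 + 0 = 17
  Tanaka: 5·0 + 8·2 + 2·1 + 1 = 19
Petrov has the highest total.

Petrov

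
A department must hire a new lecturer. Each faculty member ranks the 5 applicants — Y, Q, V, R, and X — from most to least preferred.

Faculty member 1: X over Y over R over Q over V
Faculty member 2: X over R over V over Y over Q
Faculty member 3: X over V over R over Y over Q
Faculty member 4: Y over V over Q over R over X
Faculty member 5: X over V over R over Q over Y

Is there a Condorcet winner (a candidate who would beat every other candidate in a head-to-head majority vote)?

Yes

Head-to-head results (5 voters total):
Y vs Q: Y wins 4–1.
Y vs V: V wins 3–2.
Y vs R: R wins 3–2.
Y vs X: X wins 4–1.
Q vs V: V wins 4–1.
Q vs R: R wins 4–1.
Q vs X: X wins 4–1.
V vs R: V wins 3–2.
V vs X: X wins 4–1.
R vs X: X wins 4–1.
X beats each rival — Y (4–1), Q (4–1), V (4–1), R (4–1) — so X is the Condorcet winner.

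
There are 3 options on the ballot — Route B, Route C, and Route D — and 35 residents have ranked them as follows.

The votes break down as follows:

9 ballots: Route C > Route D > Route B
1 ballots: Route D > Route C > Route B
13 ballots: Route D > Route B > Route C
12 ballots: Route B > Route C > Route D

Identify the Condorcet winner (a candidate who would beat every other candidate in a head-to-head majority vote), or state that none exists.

Head-to-head results (35 voters total):
Route B vs Route C: Route B wins 25–10.
Route B vs Route D: Route D wins 23–12.
Route C vs Route D: Route C wins 21–14.
No candidate beats all others: Route B beats Route C beats Route D beats Route B, a majority cycle.

None — there is no Condorcet winner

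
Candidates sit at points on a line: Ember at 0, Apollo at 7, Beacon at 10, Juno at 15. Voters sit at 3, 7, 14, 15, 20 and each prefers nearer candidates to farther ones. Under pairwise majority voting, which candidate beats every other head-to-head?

Juno

With single-peaked preferences on a line, the Condorcet winner is the candidate closest to the median voter.
The median voter (position 14) is closest to Juno at 15.
Check: Juno vs Apollo — voters closer to Juno: 3 of 5.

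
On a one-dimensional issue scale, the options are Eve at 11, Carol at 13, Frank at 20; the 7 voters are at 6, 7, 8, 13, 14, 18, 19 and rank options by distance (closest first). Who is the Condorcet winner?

With single-peaked preferences on a line, the Condorcet winner is the candidate closest to the median voter.
The median voter (position 13) is closest to Carol at 13.
Check: Carol vs Frank — voters closer to Carol: 5 of 7.

Carol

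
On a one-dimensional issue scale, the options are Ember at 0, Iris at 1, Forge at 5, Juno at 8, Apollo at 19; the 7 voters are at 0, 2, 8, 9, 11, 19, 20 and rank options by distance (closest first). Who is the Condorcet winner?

Juno

With single-peaked preferences on a line, the Condorcet winner is the candidate closest to the median voter.
The median voter (position 9) is closest to Juno at 8.
Check: Juno vs Ember — voters closer to Juno: 5 of 7.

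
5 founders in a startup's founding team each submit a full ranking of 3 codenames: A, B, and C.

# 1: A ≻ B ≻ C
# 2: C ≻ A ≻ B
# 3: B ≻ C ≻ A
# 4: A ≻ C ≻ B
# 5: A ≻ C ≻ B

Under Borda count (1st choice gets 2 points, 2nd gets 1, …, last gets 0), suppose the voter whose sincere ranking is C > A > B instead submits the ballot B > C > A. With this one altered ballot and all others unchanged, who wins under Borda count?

A

Borda totals with the altered ballot: A 6, B 5, C 4.
The winner is unchanged: still A.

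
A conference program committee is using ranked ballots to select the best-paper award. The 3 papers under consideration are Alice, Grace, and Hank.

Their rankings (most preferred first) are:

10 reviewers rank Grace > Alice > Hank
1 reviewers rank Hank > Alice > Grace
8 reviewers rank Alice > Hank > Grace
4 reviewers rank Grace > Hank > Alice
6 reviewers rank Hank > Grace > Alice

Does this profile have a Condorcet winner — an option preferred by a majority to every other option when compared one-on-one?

Head-to-head results (29 voters total):
Alice vs Grace: Grace wins 20–9.
Alice vs Hank: Alice wins 18–11.
Grace vs Hank: Hank wins 15–14.
No candidate beats all others: Alice beats Hank beats Grace beats Alice, a majority cycle.

No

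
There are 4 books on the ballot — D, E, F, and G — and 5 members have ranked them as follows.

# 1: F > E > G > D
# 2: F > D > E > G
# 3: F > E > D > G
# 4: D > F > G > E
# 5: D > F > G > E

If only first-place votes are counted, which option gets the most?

F

First-place vote totals:
  D: 2
  E: 0
  F: 3
  G: 0
F has the most first-place votes.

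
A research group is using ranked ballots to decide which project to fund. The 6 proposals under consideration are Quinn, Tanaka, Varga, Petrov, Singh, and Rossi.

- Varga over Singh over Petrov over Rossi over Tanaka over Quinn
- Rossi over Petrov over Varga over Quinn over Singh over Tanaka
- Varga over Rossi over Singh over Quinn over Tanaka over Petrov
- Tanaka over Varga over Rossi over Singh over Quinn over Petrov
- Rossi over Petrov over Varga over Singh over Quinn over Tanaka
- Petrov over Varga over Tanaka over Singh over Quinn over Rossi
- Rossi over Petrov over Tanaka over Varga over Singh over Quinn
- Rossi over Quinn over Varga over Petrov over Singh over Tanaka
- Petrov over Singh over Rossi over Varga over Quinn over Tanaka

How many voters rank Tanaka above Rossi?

Ballots ranking Tanaka above Rossi: 2.
Ballots ranking Rossi above Tanaka: 7.
So 2 of 9 voters prefer Tanaka to Rossi.

2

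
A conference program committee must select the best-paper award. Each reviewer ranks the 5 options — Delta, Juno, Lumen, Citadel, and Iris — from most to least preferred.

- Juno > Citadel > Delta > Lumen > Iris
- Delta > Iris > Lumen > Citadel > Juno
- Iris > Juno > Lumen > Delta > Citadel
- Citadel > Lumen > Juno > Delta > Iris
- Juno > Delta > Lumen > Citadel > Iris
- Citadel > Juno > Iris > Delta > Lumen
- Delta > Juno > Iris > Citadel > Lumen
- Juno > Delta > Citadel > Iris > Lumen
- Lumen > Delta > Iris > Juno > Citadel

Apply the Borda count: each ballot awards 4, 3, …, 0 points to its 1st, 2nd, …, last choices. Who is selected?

Borda scores:
  Delta: 2 + 4 + 1 + 1 + 3 + 1 + 4 + 3 + 3 = 22
  Juno: 4 + 0 + 3 + 2 + 4 + 3 + 3 + 4 + 1 = 24
  Lumen: 1 + 2 + 2 + 3 + 2 + 0 + 0 + 0 + 4 = 14
  Citadel: 3 + 1 + 0 + 4 + 1 + 4 + 1 + 2 + 0 = 16
  Iris: 0 + 3 + 4 + 0 + 0 + 2 + 2 + 1 + 2 = 14
Juno has the highest total.

Juno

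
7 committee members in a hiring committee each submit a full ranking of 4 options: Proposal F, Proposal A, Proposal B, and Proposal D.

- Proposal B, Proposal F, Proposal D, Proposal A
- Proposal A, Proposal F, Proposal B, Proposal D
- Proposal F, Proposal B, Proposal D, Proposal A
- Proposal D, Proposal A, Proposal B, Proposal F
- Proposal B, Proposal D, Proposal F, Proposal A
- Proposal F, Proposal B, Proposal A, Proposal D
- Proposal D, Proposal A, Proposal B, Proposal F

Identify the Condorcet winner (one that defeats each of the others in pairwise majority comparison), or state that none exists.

Head-to-head results (7 voters total):
Proposal F vs Proposal A: Proposal F wins 4–3.
Proposal F vs Proposal B: Proposal B wins 4–3.
Proposal F vs Proposal D: Proposal F wins 4–3.
Proposal A vs Proposal B: Proposal B wins 4–3.
Proposal A vs Proposal D: Proposal D wins 5–2.
Proposal B vs Proposal D: Proposal B wins 5–2.
Proposal B beats each rival — Proposal F (4–3), Proposal A (4–3), Proposal D (5–2) — so Proposal B is the Condorcet winner.

Proposal B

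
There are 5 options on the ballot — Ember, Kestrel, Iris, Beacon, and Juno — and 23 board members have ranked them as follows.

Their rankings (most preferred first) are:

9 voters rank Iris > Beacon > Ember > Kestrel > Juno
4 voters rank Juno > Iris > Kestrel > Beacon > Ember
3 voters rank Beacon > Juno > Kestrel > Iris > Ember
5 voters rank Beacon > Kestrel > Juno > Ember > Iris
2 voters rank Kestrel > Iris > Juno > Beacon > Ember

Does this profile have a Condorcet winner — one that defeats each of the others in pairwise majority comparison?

Head-to-head results (23 voters total):
Ember vs Kestrel: Kestrel wins 14–9.
Ember vs Iris: Iris wins 18–5.
Ember vs Beacon: Beacon wins 23–0.
Ember vs Juno: Juno wins 14–9.
Kestrel vs Iris: Iris wins 13–10.
Kestrel vs Beacon: Beacon wins 17–6.
Kestrel vs Juno: Kestrel wins 16–7.
Iris vs Beacon: Iris wins 15–8.
Iris vs Juno: Juno wins 12–11.
Beacon vs Juno: Beacon wins 17–6.
No candidate beats all others: Kestrel beats Juno beats Iris beats Kestrel, a majority cycle.

No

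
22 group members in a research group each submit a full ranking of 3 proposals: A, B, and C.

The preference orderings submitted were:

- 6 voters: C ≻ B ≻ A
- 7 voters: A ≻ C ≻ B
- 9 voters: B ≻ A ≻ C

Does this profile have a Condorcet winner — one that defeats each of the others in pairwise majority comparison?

No

Head-to-head results (22 voters total):
A vs B: B wins 15–7.
A vs C: A wins 16–6.
B vs C: C wins 13–9.
No candidate beats all others: A beats C beats B beats A, a majority cycle.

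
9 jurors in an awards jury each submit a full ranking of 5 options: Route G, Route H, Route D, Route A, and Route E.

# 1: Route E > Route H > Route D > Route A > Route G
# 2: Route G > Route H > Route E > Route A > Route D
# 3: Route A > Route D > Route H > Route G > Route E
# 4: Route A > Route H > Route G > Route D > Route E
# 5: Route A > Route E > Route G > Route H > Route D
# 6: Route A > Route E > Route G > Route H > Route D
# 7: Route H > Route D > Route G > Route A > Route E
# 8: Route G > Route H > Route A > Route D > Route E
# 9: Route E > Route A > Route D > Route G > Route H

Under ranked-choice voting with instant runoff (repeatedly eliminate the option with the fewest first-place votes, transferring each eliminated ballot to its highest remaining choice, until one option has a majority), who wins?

Round 1: Route A 4, Route G 2, Route E 2, Route H 1, Route D 0. Route D has the fewest and is eliminated.
Round 2: Route A 4, Route G 2, Route E 2, Route H 1. Route H has the fewest and is eliminated.
Round 3: Route A 4, Route G 3, Route E 2. Route E has the fewest and is eliminated.
Round 4: Route A 6, Route G 3. Route A has a majority.

Route A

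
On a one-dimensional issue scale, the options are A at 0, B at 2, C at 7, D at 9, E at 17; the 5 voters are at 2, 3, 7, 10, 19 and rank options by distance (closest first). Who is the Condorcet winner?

With single-peaked preferences on a line, the Condorcet winner is the candidate closest to the median voter.
The median voter (position 7) is closest to C at 7.
Check: C vs A — voters closer to C: 3 of 5.

C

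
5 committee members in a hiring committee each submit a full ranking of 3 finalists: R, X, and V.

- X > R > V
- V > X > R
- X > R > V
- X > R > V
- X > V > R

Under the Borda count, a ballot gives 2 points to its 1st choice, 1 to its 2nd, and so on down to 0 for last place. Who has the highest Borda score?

X

Borda scores:
  R: 1 + 0 + 1 + 1 + 0 = 3
  X: 2 + 1 + 2 + 2 + 2 = 9
  V: 0 + 2 + 0 + 0 + 1 = 3
X has the highest total.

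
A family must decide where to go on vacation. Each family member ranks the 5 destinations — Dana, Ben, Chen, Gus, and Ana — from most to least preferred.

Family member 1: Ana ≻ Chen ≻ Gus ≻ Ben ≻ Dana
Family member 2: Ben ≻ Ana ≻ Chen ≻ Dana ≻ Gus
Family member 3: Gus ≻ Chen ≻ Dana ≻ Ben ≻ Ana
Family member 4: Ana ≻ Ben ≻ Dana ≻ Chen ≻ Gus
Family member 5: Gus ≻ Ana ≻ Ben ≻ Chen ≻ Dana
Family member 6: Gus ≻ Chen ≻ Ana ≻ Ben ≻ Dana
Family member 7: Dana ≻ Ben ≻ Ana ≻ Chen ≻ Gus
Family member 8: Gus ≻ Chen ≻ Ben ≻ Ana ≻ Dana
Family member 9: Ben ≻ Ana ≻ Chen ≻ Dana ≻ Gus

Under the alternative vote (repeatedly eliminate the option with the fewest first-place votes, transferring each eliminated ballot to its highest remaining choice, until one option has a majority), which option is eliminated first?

Round 1: Gus 4, Ben 2, Ana 2, Dana 1, Chen 0. Chen has the fewest and is eliminated.
Round 2: Gus 4, Ben 2, Ana 2, Dana 1. Dana has the fewest and is eliminated.
Round 3: Gus 4, Ben 3, Ana 2. Ana has the fewest and is eliminated.
Round 4: Gus 5, Ben 4. Gus has a majority.

Chen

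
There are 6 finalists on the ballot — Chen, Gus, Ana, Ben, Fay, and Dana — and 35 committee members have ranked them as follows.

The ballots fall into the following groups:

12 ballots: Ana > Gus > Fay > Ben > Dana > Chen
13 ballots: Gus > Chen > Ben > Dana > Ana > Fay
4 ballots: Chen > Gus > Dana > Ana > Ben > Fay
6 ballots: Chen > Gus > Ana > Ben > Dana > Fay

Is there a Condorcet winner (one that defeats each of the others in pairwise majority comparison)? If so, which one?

Head-to-head results (35 voters total):
Chen vs Gus: Gus wins 25–10.
Chen vs Ana: Chen wins 23–12.
Chen vs Ben: Chen wins 23–12.
Chen vs Fay: Chen wins 23–12.
Chen vs Dana: Chen wins 23–12.
Gus vs Ana: Gus wins 23–12.
Gus vs Ben: Gus wins 35–0.
Gus vs Fay: Gus wins 35–0.
Gus vs Dana: Gus wins 35–0.
Ana vs Ben: Ana wins 22–13.
Ana vs Fay: Ana wins 35–0.
Ana vs Dana: Ana wins 18–17.
Ben vs Fay: Ben wins 23–12.
Ben vs Dana: Ben wins 31–4.
Fay vs Dana: Dana wins 23–12.
Gus beats each rival — Chen (25–10), Ana (23–12), Ben (35–0), Fay (35–0), Dana (35–0) — so Gus is the Condorcet winner.

Gus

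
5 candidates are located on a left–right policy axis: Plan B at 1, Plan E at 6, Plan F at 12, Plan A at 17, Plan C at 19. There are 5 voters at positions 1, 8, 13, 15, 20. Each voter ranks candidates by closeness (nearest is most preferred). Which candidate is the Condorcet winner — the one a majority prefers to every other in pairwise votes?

With single-peaked preferences on a line, the Condorcet winner is the candidate closest to the median voter.
The median voter (position 13) is closest to Plan F at 12.
Check: Plan F vs Plan A — voters closer to Plan F: 3 of 5.

Plan F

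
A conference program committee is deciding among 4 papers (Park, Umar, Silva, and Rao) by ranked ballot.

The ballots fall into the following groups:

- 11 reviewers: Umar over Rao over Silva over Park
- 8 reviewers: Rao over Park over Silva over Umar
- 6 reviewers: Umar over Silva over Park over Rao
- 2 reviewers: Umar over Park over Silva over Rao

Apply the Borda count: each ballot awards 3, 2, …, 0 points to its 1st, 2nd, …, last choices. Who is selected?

Umar

Borda scores:
  Park: 11·0 + 8·2 + 6·1 + 2·2 = 26
  Umar: 11·3 + 8·0 + 6·3 + 2·3 = 57
  Silva: 11·1 + 8·1 + 6·2 + 2·1 = 33
  Rao: 11·2 + 8·3 + 6·0 + 2·0 = 46
Umar has the highest total.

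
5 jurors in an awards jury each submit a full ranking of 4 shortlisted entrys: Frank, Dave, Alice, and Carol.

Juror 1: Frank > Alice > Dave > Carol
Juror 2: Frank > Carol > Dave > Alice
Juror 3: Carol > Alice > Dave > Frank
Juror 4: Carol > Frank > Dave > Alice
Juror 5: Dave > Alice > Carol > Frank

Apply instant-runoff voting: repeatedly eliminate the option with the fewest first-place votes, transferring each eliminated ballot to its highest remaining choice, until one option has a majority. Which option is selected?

Round 1: Frank 2, Carol 2, Dave 1, Alice 0. Alice has the fewest and is eliminated.
Round 2: Frank 2, Carol 2, Dave 1. Dave has the fewest and is eliminated.
Round 3: Carol 3, Frank 2. Carol has a majority.

Carol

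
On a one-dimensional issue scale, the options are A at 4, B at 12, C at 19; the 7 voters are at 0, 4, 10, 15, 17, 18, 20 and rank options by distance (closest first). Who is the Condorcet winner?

With single-peaked preferences on a line, the Condorcet winner is the candidate closest to the median voter.
The median voter (position 15) is closest to B at 12.
Check: B vs A — voters closer to B: 5 of 7.

B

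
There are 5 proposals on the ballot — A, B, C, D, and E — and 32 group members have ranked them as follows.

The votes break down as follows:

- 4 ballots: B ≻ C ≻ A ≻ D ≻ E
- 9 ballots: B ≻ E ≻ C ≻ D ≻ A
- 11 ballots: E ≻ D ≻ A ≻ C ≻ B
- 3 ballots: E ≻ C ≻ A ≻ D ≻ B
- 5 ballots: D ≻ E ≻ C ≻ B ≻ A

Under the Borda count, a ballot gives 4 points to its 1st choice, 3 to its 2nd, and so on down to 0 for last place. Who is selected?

E

Borda scores:
  A: 4·2 + 9·0 + 11·2 + 3·2 + 5·0 = 36
  B: 4·4 + 9·4 + 11·0 + 3·0 + 5·1 = 57
  C: 4·3 + 9·2 + 11·1 + 3·3 + 5·2 = 60
  D: 4·1 + 9·1 + 11·3 + 3·1 + 5·4 = 69
  E: 4·0 + 9·3 + 11·4 + 3·4 + 5·3 = 98
E has the highest total.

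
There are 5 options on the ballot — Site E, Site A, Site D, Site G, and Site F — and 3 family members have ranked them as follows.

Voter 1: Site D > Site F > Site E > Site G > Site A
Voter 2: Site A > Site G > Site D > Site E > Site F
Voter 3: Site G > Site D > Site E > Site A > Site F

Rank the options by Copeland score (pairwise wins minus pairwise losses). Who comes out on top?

Pairwise results:
  Site E vs Site A: Site E wins 2–1.
  Site E vs Site D: Site D wins 3–0.
  Site E vs Site G: Site G wins 2–1.
  Site E vs Site F: Site E wins 2–1.
  Site A vs Site D: Site D wins 2–1.
  Site A vs Site G: Site G wins 2–1.
  Site A vs Site F: Site A wins 2–1.
  Site D vs Site G: Site G wins 2–1.
  Site D vs Site F: Site D wins 3–0.
  Site G vs Site F: Site G wins 2–1.
Copeland scores (wins − losses):
  Site E: 2 − 2 = 0
  Site A: 1 − 3 = -2
  Site D: 3 − 1 = 2
  Site G: 4 − 0 = 4
  Site F: 0 − 4 = -4
Site G has the best Copeland score.

Site G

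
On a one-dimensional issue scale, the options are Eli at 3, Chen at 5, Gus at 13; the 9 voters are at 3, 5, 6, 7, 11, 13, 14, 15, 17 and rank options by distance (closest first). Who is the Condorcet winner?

Gus

With single-peaked preferences on a line, the Condorcet winner is the candidate closest to the median voter.
The median voter (position 11) is closest to Gus at 13.
Check: Gus vs Eli — voters closer to Gus: 5 of 9.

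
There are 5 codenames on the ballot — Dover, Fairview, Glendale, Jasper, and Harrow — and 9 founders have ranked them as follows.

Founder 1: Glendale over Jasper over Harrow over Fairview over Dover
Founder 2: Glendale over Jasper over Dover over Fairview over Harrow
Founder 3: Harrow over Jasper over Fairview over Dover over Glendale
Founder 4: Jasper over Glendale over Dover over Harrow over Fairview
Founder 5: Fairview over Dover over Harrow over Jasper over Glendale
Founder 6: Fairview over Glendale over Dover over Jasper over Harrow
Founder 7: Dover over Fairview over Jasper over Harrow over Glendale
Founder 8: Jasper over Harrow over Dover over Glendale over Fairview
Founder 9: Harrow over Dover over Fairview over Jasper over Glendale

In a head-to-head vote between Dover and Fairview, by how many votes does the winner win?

1

Ballots ranking Dover above Fairview: 5.
Ballots ranking Fairview above Dover: 4.
Dover wins 5–4, a margin of 1.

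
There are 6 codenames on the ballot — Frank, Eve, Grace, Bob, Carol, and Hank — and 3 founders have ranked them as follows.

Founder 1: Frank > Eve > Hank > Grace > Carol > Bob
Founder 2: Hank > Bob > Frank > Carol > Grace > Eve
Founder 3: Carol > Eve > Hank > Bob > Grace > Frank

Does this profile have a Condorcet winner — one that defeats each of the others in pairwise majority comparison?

Head-to-head results (3 voters total):
Frank vs Eve: Frank wins 2–1.
Frank vs Grace: Frank wins 2–1.
Frank vs Bob: Bob wins 2–1.
Frank vs Carol: Frank wins 2–1.
Frank vs Hank: Hank wins 2–1.
Eve vs Grace: Eve wins 2–1.
Eve vs Bob: Eve wins 2–1.
Eve vs Carol: Carol wins 2–1.
Eve vs Hank: Eve wins 2–1.
Grace vs Bob: Bob wins 2–1.
Grace vs Carol: Carol wins 2–1.
Grace vs Hank: Hank wins 3–0.
Bob vs Carol: Carol wins 2–1.
Bob vs Hank: Hank wins 3–0.
Carol vs Hank: Hank wins 2–1.
No candidate beats all others: Frank beats Eve beats Bob beats Frank, a majority cycle.

No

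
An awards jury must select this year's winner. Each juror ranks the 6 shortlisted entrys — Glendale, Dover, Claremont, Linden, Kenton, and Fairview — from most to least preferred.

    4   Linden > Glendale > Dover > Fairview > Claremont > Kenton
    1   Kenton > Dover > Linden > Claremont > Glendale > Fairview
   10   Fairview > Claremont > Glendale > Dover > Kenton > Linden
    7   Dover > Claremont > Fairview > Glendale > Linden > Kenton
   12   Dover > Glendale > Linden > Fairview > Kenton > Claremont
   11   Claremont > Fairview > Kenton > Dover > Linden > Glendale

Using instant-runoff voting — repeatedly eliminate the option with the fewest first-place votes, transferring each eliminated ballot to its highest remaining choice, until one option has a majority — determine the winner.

Dover

Round 1: Dover 19, Claremont 11, Fairview 10, Linden 4, Kenton 1, Glendale 0. Glendale has the fewest and is eliminated.
Round 2: Dover 19, Claremont 11, Fairview 10, Linden 4, Kenton 1. Kenton has the fewest and is eliminated.
Round 3: Dover 20, Claremont 11, Fairview 10, Linden 4. Linden has the fewest and is eliminated.
Round 4: Dover 24, Claremont 11, Fairview 10. Dover has a majority.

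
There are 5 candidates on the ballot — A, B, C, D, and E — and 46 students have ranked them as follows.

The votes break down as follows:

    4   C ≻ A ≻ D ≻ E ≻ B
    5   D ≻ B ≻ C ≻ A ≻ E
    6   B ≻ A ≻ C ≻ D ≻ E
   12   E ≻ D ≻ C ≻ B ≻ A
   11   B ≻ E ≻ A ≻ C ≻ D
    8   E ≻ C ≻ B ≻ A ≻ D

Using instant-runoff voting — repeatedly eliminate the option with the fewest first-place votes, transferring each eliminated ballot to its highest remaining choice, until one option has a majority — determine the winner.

E

Round 1: E 20, B 17, D 5, C 4, A 0. A has the fewest and is eliminated.
Round 2: E 20, B 17, D 5, C 4. C has the fewest and is eliminated.
Round 3: E 20, B 17, D 9. D has the fewest and is eliminated.
Round 4: E 24, B 22. E has a majority.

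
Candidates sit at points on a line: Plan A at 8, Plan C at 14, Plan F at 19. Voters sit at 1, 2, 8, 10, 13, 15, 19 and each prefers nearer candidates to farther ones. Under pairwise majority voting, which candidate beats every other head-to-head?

With single-peaked preferences on a line, the Condorcet winner is the candidate closest to the median voter.
The median voter (position 10) is closest to Plan A at 8.
Check: Plan A vs Plan F — voters closer to Plan A: 5 of 7.

Plan A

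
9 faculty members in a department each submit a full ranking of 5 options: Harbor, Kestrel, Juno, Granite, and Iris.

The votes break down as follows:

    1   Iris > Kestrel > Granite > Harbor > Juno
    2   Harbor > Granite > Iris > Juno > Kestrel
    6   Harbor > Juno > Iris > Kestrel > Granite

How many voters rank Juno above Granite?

6

Ballots ranking Juno above Granite: 6.
Ballots ranking Granite above Juno: 1+2 = 3.
So 6 of 9 voters prefer Juno to Granite.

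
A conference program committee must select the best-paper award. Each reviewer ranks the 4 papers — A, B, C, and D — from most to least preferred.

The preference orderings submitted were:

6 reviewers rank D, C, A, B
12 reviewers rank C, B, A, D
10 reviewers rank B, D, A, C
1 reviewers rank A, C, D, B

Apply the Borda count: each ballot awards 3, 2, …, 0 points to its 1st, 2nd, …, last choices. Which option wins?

Borda scores:
  A: 6·1 + 12·1 + 10·1 + 3 = 31
  B: 6·0 + 12·2 + 10·3 + 0 = 54
  C: 6·2 + 12·3 + 10·0 + 2 = 50
  D: 6·3 + 12·0 + 10·2 + 1 = 39
B has the highest total.

B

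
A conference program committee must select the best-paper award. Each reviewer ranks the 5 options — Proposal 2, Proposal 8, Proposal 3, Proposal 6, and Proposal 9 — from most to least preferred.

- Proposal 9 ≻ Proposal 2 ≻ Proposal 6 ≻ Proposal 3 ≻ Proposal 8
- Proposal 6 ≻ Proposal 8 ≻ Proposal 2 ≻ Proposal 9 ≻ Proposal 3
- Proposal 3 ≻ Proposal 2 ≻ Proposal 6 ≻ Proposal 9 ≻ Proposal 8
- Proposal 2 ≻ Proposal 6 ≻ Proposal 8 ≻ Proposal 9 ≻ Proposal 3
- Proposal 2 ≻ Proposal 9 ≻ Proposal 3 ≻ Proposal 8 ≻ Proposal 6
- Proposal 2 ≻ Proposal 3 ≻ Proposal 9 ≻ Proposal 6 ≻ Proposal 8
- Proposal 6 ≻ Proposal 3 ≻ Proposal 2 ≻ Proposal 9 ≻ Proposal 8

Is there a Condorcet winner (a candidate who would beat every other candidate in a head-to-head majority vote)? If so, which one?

Proposal 2

Head-to-head results (7 voters total):
Proposal 2 vs Proposal 8: Proposal 2 wins 6–1.
Proposal 2 vs Proposal 3: Proposal 2 wins 5–2.
Proposal 2 vs Proposal 6: Proposal 2 wins 5–2.
Proposal 2 vs Proposal 9: Proposal 2 wins 6–1.
Proposal 8 vs Proposal 3: Proposal 3 wins 5–2.
Proposal 8 vs Proposal 6: Proposal 6 wins 6–1.
Proposal 8 vs Proposal 9: Proposal 9 wins 5–2.
Proposal 3 vs Proposal 6: Proposal 6 wins 4–3.
Proposal 3 vs Proposal 9: Proposal 9 wins 4–3.
Proposal 6 vs Proposal 9: Proposal 6 wins 4–3.
Proposal 2 beats each rival — Proposal 8 (6–1), Proposal 3 (5–2), Proposal 6 (5–2), Proposal 9 (6–1) — so Proposal 2 is the Condorcet winner.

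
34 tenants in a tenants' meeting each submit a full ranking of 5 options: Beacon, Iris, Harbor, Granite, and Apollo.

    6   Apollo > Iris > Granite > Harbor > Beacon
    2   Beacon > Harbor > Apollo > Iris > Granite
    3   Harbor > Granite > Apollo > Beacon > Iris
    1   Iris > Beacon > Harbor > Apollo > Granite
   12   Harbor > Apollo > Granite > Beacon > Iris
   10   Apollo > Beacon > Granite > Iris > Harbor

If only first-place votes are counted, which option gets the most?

First-place vote totals:
  Beacon: 2
  Iris: 1
  Harbor: 15
  Granite: 0
  Apollo: 16
Apollo has the most first-place votes.

Apollo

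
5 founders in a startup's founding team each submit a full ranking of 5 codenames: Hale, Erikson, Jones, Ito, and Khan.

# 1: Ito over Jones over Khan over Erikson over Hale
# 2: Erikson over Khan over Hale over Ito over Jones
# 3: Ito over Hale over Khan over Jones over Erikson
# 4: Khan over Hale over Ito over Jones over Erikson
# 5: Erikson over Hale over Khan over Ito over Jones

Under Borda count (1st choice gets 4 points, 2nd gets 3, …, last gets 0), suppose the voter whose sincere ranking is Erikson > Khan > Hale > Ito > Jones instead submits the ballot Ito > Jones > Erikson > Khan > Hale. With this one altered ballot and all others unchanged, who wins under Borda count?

Borda totals with the altered ballot: Hale 9, Erikson 7, Jones 8, Ito 15, Khan 11.
The switch changes the winner from Khan to Ito.

Ito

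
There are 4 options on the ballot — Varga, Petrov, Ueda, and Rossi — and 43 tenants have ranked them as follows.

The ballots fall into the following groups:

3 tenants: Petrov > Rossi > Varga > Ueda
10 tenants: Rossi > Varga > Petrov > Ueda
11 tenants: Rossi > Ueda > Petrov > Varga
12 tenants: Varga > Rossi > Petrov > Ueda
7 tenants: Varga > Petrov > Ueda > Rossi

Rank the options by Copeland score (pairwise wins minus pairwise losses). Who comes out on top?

Rossi

Pairwise results:
  Varga vs Petrov: Varga wins 29–14.
  Varga vs Ueda: Varga wins 32–11.
  Varga vs Rossi: Rossi wins 24–19.
  Petrov vs Ueda: Petrov wins 32–11.
  Petrov vs Rossi: Rossi wins 33–10.
  Ueda vs Rossi: Rossi wins 36–7.
Copeland scores (wins − losses):
  Varga: 2 − 1 = 1
  Petrov: 1 − 2 = -1
  Ueda: 0 − 3 = -3
  Rossi: 3 − 0 = 3
Rossi has the best Copeland score.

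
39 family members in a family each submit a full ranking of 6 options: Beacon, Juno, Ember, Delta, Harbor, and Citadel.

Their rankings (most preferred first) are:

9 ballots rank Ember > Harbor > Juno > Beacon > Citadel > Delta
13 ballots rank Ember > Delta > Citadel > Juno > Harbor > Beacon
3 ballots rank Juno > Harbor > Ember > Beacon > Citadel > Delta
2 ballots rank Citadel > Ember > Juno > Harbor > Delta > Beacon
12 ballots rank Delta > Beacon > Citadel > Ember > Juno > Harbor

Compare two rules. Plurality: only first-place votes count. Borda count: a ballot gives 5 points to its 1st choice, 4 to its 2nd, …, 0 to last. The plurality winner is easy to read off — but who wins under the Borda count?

Ember

Plurality first-place counts: Beacon 0, Juno 3, Ember 22, Delta 12, Harbor 0, Citadel 2 → Ember.
Borda totals: Beacon 72, Juno 86, Ember 151, Delta 114, Harbor 65, Citadel 97 → Ember.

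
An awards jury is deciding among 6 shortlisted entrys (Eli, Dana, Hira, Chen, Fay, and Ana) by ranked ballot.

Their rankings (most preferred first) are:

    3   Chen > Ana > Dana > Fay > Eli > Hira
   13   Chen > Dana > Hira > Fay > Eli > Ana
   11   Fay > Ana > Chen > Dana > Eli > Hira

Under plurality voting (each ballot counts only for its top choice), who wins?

First-place vote totals:
  Eli: 0
  Dana: 0
  Hira: 0
  Chen: 16
  Fay: 11
  Ana: 0
Chen has the most first-place votes.

Chen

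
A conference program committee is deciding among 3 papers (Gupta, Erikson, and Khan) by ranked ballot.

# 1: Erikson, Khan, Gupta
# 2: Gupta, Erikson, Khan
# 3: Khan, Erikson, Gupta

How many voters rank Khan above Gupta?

Ballots ranking Khan above Gupta: 2.
Ballots ranking Gupta above Khan: 1.
So 2 of 3 voters prefer Khan to Gupta.

2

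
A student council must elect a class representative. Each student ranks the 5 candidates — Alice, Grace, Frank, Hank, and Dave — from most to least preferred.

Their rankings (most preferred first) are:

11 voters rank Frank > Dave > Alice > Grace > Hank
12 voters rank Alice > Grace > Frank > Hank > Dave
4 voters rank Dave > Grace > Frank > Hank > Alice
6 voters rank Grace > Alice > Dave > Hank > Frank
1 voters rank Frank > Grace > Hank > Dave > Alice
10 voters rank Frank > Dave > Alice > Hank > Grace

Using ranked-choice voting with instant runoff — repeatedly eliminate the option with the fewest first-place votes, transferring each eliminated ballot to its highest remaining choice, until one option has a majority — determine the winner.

Round 1: Frank 22, Alice 12, Grace 6, Dave 4, Hank 0. Hank has the fewest and is eliminated.
Round 2: Frank 22, Alice 12, Grace 6, Dave 4. Dave has the fewest and is eliminated.
Round 3: Frank 22, Alice 12, Grace 10. Grace has the fewest and is eliminated.
Round 4: Frank 26, Alice 18. Frank has a majority.

Frank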